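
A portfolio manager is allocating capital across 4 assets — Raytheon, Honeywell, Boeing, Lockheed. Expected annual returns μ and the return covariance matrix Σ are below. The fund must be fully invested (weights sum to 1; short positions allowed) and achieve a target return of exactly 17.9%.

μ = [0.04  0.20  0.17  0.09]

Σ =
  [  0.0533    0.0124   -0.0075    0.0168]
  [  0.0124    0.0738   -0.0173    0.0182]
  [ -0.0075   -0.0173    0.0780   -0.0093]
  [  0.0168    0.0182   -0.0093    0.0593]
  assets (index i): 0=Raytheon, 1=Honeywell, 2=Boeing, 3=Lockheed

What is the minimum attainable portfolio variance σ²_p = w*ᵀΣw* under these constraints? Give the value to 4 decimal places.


0.0261

x=Σ⁻¹μ = [0.1302  3.1502  3.0082  0.9858]
y=Σ⁻¹𝟙 = [14.7457  12.4930  18.4089  11.7387]
a=μᵀx=1.235374  b=𝟙ᵀx=7.274412  c=𝟙ᵀy=57.386181  D=ac−b²=17.976348
λ₁=(c·0.179−b)/D = (57.386181·0.179−7.274412)/17.976348 = 0.166759
λ₂=(a−b·0.179)/D = (1.235374−7.274412·0.179)/17.976348 = -0.003713
w* = 0.166759·x + -0.003713·y:
  w_0 = 0.166759·0.1302 + -0.003713·14.7457 = -0.0330  (Raytheon)
  w_1 = 0.166759·3.1502 + -0.003713·12.4930 = 0.4789  (Honeywell)
  w_2 = 0.166759·3.0082 + -0.003713·18.4089 = 0.4333  (Boeing)
  w_3 = 0.166759·0.9858 + -0.003713·11.7387 = 0.1208  (Lockheed)
Σw_i=1.0000  μᵀw=0.1790
σ²=wᵀΣw=λ₁·μ_p+λ₂ = 0.166759·0.179 + -0.003713 = 0.026137 ≈ 0.0261


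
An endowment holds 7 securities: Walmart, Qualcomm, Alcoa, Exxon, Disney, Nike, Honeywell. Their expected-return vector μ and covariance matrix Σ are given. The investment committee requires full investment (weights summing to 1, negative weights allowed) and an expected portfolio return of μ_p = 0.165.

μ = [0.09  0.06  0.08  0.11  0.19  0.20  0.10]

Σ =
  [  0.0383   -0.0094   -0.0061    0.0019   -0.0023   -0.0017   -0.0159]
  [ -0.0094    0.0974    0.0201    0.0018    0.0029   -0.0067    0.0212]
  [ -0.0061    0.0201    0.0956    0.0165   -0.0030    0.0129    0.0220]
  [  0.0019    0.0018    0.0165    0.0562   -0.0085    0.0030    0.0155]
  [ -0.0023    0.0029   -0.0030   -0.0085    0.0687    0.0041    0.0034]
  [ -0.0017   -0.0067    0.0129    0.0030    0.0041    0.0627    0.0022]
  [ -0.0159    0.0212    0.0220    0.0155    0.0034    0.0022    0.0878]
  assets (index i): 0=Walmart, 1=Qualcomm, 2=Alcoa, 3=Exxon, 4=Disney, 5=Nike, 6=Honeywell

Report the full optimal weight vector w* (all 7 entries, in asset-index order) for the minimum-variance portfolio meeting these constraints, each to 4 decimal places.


0.1496  0.0118  -0.0476  0.1570  0.3149  0.3611  0.0533

g=Σ⁻¹μ = [3.1835  0.7933  0.0039  1.8075  2.8300  3.0528  1.0178]
h=Σ⁻¹𝟙 = [34.7613  10.7901  4.0375  13.7141  15.7054  15.1566  10.6585]
a=μᵀg=1.783282  b=𝟙ᵀg=12.688681  c=𝟙ᵀh=104.823612  D=ac−b²=25.927427
λ₁=(c·0.165−b)/D = (104.823612·0.165−12.688681)/25.927427 = 0.177697
λ₂=(a−b·0.165)/D = (1.783282−12.688681·0.165)/25.927427 = -0.011970
w* = 0.177697·g + -0.011970·h:
  w_0 = 0.177697·3.1835 + -0.011970·34.7613 = 0.1496  (Walmart)
  w_1 = 0.177697·0.7933 + -0.011970·10.7901 = 0.0118  (Qualcomm)
  w_2 = 0.177697·0.0039 + -0.011970·4.0375 = -0.0476  (Alcoa)
  w_3 = 0.177697·1.8075 + -0.011970·13.7141 = 0.1570  (Exxon)
  w_4 = 0.177697·2.8300 + -0.011970·15.7054 = 0.3149  (Disney)
  w_5 = 0.177697·3.0528 + -0.011970·15.1566 = 0.3611  (Nike)
  w_6 = 0.177697·1.0178 + -0.011970·10.6585 = 0.0533  (Honeywell)
Σw_i=1.0000  μᵀw=0.1650
σ²=wᵀΣw=λ₁·μ_p+λ₂ = 0.177697·0.165 + -0.011970 = 0.017350 ≈ 0.0173


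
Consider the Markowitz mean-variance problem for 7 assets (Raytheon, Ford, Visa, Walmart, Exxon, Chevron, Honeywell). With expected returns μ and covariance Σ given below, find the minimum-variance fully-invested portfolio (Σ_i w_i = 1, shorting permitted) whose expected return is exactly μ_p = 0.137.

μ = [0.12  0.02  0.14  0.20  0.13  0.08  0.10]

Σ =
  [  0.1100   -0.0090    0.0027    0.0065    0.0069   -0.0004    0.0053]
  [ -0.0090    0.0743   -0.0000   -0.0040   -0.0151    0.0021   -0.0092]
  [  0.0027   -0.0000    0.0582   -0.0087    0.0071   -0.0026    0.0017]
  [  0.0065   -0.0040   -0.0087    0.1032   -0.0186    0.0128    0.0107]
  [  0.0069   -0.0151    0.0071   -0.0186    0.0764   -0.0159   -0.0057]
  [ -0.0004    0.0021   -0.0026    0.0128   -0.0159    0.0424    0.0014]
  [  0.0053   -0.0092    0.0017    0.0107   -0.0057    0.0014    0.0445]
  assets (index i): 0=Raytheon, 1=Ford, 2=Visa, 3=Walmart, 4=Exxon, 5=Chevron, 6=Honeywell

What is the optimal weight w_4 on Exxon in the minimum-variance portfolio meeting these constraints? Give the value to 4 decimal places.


u=Σ⁻¹μ = [0.7376  1.2410  2.3902  2.1441  2.8193  2.3196  2.0972]
v=Σ⁻¹𝟙 = [7.2138  22.4584  15.7208  9.7778  25.8289  29.3905  25.6880]
a=μᵀu=1.638587  b=𝟙ᵀu=13.749092  c=𝟙ᵀv=136.078177  D=ac−b²=33.938353
λ₁=(c·0.137−b)/D = (136.078177·0.137−13.749092)/33.938353 = 0.144191
λ₂=(a−b·0.137)/D = (1.638587−13.749092·0.137)/33.938353 = -0.007220
w* = 0.144191·u + -0.007220·v:
  w_0 = 0.144191·0.7376 + -0.007220·7.2138 = 0.0543  (Raytheon)
  w_1 = 0.144191·1.2410 + -0.007220·22.4584 = 0.0168  (Ford)
  w_2 = 0.144191·2.3902 + -0.007220·15.7208 = 0.2311  (Visa)
  w_3 = 0.144191·2.1441 + -0.007220·9.7778 = 0.2386  (Walmart)
  w_4 = 0.144191·2.8193 + -0.007220·25.8289 = 0.2200  (Exxon)
  w_5 = 0.144191·2.3196 + -0.007220·29.3905 = 0.1223  (Chevron)
  w_6 = 0.144191·2.0972 + -0.007220·25.6880 = 0.1169  (Honeywell)
Σw_i=1.0000  μᵀw=0.1370
σ²=wᵀΣw=λ₁·μ_p+λ₂ = 0.144191·0.137 + -0.007220 = 0.012534 ≈ 0.0125

0.2200


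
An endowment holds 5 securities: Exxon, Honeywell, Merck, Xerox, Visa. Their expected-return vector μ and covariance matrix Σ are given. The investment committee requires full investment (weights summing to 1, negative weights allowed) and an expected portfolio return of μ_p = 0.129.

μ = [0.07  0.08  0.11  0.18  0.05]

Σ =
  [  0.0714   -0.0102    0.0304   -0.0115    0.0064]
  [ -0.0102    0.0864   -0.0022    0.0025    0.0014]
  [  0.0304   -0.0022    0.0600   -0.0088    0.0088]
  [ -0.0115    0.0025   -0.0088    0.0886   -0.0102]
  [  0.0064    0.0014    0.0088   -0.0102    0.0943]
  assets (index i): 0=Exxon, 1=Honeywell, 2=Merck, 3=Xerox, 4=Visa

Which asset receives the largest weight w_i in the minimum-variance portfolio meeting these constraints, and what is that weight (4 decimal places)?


Xerox (0.4189)

u=Σ⁻¹μ = [0.6874  0.9759  1.7818  2.3342  0.5553]
v=Σ⁻¹𝟙 = [12.3932  12.7380  11.5503  14.8461  10.1022]
a=μᵀu=0.770098  b=𝟙ᵀu=6.334497  c=𝟙ᵀv=61.629748  D=ac−b²=7.335098
λ₁=(c·0.129−b)/D = (61.629748·0.129−6.334497)/7.335098 = 0.220275
λ₂=(a−b·0.129)/D = (0.770098−6.334497·0.129)/7.335098 = -0.006415
w* = 0.220275·u + -0.006415·v:
  w_0 = 0.220275·0.6874 + -0.006415·12.3932 = 0.0719  (Exxon)
  w_1 = 0.220275·0.9759 + -0.006415·12.7380 = 0.1333  (Honeywell)
  w_2 = 0.220275·1.7818 + -0.006415·11.5503 = 0.3184  (Merck)
  w_3 = 0.220275·2.3342 + -0.006415·14.8461 = 0.4189  (Xerox)
  w_4 = 0.220275·0.5553 + -0.006415·10.1022 = 0.0575  (Visa)
Σw_i=1.0000  μᵀw=0.1290
σ²=wᵀΣw=λ₁·μ_p+λ₂ = 0.220275·0.129 + -0.006415 = 0.022001 ≈ 0.0220


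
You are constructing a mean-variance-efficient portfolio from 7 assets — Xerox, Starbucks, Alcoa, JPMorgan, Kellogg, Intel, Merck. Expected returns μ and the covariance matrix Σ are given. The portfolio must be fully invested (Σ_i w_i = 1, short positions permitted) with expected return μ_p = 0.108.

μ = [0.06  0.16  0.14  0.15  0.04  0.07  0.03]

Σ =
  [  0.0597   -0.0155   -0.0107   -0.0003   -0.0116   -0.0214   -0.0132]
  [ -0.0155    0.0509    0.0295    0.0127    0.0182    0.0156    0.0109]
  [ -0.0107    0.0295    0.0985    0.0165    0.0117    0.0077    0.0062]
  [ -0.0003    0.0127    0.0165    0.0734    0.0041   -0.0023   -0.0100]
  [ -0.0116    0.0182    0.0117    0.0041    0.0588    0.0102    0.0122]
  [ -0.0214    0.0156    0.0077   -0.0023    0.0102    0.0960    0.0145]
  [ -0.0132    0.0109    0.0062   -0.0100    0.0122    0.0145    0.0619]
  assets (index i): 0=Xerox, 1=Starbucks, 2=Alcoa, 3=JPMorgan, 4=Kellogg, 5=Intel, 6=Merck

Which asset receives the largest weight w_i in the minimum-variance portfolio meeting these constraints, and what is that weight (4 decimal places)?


Starbucks (0.2987)

x=Σ⁻¹μ = [2.1687  2.9025  0.4675  1.5500  -0.2186  0.6849  0.5222]
y=Σ⁻¹𝟙 = [30.9398  11.7846  4.4286  12.7429  12.1331  11.4591  17.2172]
a=μᵀx=0.947347  b=𝟙ᵀx=8.077336  c=𝟙ᵀy=100.705289  D=ac−b²=30.159520
λ₁=(c·0.108−b)/D = (100.705289·0.108−8.077336)/30.159520 = 0.092801
λ₂=(a−b·0.108)/D = (0.947347−8.077336·0.108)/30.159520 = 0.002487
w* = 0.092801·x + 0.002487·y:
  w_0 = 0.092801·2.1687 + 0.002487·30.9398 = 0.2782  (Xerox)
  w_1 = 0.092801·2.9025 + 0.002487·11.7846 = 0.2987  (Starbucks)
  w_2 = 0.092801·0.4675 + 0.002487·4.4286 = 0.0544  (Alcoa)
  w_3 = 0.092801·1.5500 + 0.002487·12.7429 = 0.1755  (JPMorgan)
  w_4 = 0.092801·-0.2186 + 0.002487·12.1331 = 0.0099  (Kellogg)
  w_5 = 0.092801·0.6849 + 0.002487·11.4591 = 0.0921  (Intel)
  w_6 = 0.092801·0.5222 + 0.002487·17.2172 = 0.0913  (Merck)
Σw_i=1.0000  μᵀw=0.1080
σ²=wᵀΣw=λ₁·μ_p+λ₂ = 0.092801·0.108 + 0.002487 = 0.012509 ≈ 0.0125


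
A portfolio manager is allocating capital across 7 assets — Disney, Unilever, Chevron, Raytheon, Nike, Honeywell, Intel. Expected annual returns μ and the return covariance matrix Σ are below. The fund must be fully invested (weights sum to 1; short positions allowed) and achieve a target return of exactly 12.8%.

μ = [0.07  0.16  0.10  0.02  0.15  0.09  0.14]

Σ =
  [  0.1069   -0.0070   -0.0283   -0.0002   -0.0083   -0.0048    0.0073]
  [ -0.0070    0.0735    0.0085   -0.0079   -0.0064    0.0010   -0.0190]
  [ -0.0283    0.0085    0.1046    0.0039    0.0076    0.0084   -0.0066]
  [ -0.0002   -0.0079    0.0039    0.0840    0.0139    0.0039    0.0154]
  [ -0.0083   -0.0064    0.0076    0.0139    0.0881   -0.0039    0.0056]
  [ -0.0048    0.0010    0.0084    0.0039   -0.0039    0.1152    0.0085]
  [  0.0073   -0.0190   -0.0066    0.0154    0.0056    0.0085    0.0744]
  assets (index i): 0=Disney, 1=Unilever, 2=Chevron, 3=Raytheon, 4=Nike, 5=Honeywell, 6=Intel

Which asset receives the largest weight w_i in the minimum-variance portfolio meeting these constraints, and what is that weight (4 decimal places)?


u=Σ⁻¹μ = [1.1148  2.9226  1.0028  -0.3182  1.8546  0.6210  2.4630]
v=Σ⁻¹𝟙 = [13.7193  19.1849  10.9201  8.3787  11.1715  7.3102  14.5525]
a=μᵀu=1.318460  b=𝟙ᵀu=9.660516  c=𝟙ᵀv=85.237231  D=ac−b²=19.056295
λ₁=(c·0.128−b)/D = (85.237231·0.128−9.660516)/19.056295 = 0.065587
λ₂=(a−b·0.128)/D = (1.318460−9.660516·0.128)/19.056295 = 0.004299
w* = 0.065587·u + 0.004299·v:
  w_0 = 0.065587·1.1148 + 0.004299·13.7193 = 0.1321  (Disney)
  w_1 = 0.065587·2.9226 + 0.004299·19.1849 = 0.2742  (Unilever)
  w_2 = 0.065587·1.0028 + 0.004299·10.9201 = 0.1127  (Chevron)
  w_3 = 0.065587·-0.3182 + 0.004299·8.3787 = 0.0151  (Raytheon)
  w_4 = 0.065587·1.8546 + 0.004299·11.1715 = 0.1697  (Nike)
  w_5 = 0.065587·0.6210 + 0.004299·7.3102 = 0.0722  (Honeywell)
  w_6 = 0.065587·2.4630 + 0.004299·14.5525 = 0.2241  (Intel)
Σw_i=1.0000  μᵀw=0.1280
σ²=wᵀΣw=λ₁·μ_p+λ₂ = 0.065587·0.128 + 0.004299 = 0.012694 ≈ 0.0127

Unilever (0.2742)


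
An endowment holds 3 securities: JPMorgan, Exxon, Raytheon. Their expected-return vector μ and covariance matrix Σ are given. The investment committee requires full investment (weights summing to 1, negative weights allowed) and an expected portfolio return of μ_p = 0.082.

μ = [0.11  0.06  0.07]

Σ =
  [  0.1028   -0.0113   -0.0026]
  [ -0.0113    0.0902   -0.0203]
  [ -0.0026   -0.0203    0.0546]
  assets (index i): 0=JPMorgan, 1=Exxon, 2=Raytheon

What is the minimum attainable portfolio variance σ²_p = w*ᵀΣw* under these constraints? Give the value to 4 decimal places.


0.0206

p=Σ⁻¹μ = [1.2503  1.2264  1.7975]
q=Σ⁻¹𝟙 = [12.4060  18.4383  25.7611]
a=μᵀp=0.336945  b=𝟙ᵀp=4.274227  c=𝟙ᵀq=56.605324  D=ac−b²=0.803833
λ₁=(c·0.082−b)/D = (56.605324·0.082−4.274227)/0.803833 = 0.457072
λ₂=(a−b·0.082)/D = (0.336945−4.274227·0.082)/0.803833 = -0.016847
w* = 0.457072·p + -0.016847·q:
  w_0 = 0.457072·1.2503 + -0.016847·12.4060 = 0.3625  (JPMorgan)
  w_1 = 0.457072·1.2264 + -0.016847·18.4383 = 0.2499  (Exxon)
  w_2 = 0.457072·1.7975 + -0.016847·25.7611 = 0.3876  (Raytheon)
Σw_i=1.0000  μᵀw=0.0820
σ²=wᵀΣw=λ₁·μ_p+λ₂ = 0.457072·0.082 + -0.016847 = 0.020633 ≈ 0.0206


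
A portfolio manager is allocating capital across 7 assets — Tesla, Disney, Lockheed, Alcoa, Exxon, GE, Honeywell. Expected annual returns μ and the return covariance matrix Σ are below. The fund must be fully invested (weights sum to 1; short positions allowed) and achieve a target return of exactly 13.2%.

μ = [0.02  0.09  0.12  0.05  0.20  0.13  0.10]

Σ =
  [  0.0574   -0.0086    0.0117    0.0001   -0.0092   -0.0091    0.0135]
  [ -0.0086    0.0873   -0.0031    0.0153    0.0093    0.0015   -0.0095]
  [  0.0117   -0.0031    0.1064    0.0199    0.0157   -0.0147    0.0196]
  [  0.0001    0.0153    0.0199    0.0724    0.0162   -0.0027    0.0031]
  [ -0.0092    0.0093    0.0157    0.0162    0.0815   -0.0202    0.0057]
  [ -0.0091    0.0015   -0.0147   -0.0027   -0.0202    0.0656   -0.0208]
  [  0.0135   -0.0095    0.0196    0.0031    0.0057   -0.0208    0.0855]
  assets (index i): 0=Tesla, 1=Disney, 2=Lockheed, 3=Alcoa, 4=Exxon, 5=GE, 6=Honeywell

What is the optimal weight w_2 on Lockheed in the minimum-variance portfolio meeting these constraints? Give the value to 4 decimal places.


0.0759

g=Σ⁻¹μ = [1.0501  1.0095  0.8673  -0.4064  3.1946  3.7856  1.6398]
h=Σ⁻¹𝟙 = [22.3081  11.8584  4.9514  6.4960  17.4639  29.2865  14.0810]
a=μᵀg=1.490643  b=𝟙ᵀg=11.140502  c=𝟙ᵀh=106.445213  D=ac−b²=34.561077
λ₁=(c·0.132−b)/D = (106.445213·0.132−11.140502)/34.561077 = 0.084206
λ₂=(a−b·0.132)/D = (1.490643−11.140502·0.132)/34.561077 = 0.000581
w* = 0.084206·g + 0.000581·h:
  w_0 = 0.084206·1.0501 + 0.000581·22.3081 = 0.1014  (Tesla)
  w_1 = 0.084206·1.0095 + 0.000581·11.8584 = 0.0919  (Disney)
  w_2 = 0.084206·0.8673 + 0.000581·4.9514 = 0.0759  (Lockheed)
  w_3 = 0.084206·-0.4064 + 0.000581·6.4960 = -0.0304  (Alcoa)
  w_4 = 0.084206·3.1946 + 0.000581·17.4639 = 0.2792  (Exxon)
  w_5 = 0.084206·3.7856 + 0.000581·29.2865 = 0.3358  (GE)
  w_6 = 0.084206·1.6398 + 0.000581·14.0810 = 0.1463  (Honeywell)
Σw_i=1.0000  μᵀw=0.1320
σ²=wᵀΣw=λ₁·μ_p+λ₂ = 0.084206·0.132 + 0.000581 = 0.011697 ≈ 0.0117


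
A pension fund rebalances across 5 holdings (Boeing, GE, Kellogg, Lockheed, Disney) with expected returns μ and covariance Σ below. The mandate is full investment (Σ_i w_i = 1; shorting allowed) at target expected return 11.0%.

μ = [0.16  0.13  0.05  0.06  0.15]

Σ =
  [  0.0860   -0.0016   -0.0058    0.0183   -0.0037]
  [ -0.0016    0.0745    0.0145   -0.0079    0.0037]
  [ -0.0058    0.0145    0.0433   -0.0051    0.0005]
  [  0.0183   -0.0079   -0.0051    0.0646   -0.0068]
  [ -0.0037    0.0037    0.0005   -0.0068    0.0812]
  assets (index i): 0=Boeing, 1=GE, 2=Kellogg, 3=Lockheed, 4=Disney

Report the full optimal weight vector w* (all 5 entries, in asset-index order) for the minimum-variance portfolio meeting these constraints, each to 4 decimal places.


0.1957  0.1789  0.2235  0.1781  0.2238

u=Σ⁻¹μ = [1.8503  1.5974  0.9488  0.8777  1.9265]
v=Σ⁻¹𝟙 = [10.3181  10.3262  22.8708  17.0572  13.6025]
a=μᵀu=0.892784  b=𝟙ᵀu=7.200651  c=𝟙ᵀv=74.174800  D=ac−b²=14.372663
λ₁=(c·0.110−b)/D = (74.174800·0.110−7.200651)/14.372663 = 0.066694
λ₂=(a−b·0.110)/D = (0.892784−7.200651·0.110)/14.372663 = 0.007007
w* = 0.066694·u + 0.007007·v:
  w_0 = 0.066694·1.8503 + 0.007007·10.3181 = 0.1957  (Boeing)
  w_1 = 0.066694·1.5974 + 0.007007·10.3262 = 0.1789  (GE)
  w_2 = 0.066694·0.9488 + 0.007007·22.8708 = 0.2235  (Kellogg)
  w_3 = 0.066694·0.8777 + 0.007007·17.0572 = 0.1781  (Lockheed)
  w_4 = 0.066694·1.9265 + 0.007007·13.6025 = 0.2238  (Disney)
Σw_i=1.0000  μᵀw=0.1100
σ²=wᵀΣw=λ₁·μ_p+λ₂ = 0.066694·0.110 + 0.007007 = 0.014344 ≈ 0.0143


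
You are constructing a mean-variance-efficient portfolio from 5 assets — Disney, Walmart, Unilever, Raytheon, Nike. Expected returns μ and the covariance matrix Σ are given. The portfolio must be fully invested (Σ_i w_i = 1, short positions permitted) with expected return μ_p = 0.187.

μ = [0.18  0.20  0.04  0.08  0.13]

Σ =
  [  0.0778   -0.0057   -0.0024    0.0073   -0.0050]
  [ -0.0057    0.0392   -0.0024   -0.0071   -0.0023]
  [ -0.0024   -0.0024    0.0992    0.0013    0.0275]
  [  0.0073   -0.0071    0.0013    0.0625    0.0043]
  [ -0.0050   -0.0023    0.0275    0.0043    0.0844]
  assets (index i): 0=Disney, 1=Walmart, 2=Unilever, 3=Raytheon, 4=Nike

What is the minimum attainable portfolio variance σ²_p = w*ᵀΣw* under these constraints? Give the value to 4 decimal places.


0.0184

p=Σ⁻¹μ = [2.7187  5.8796  0.1063  1.5078  1.7501]
q=Σ⁻¹𝟙 = [14.4799  31.7961  8.1953  17.0600  10.0332]
a=μᵀp=2.017679  b=𝟙ᵀp=11.962525  c=𝟙ᵀq=81.564474  D=ac−b²=21.468936
λ₁=(c·0.187−b)/D = (81.564474·0.187−11.962525)/21.468936 = 0.153246
λ₂=(a−b·0.187)/D = (2.017679−11.962525·0.187)/21.468936 = -0.010215
w* = 0.153246·p + -0.010215·q:
  w_0 = 0.153246·2.7187 + -0.010215·14.4799 = 0.2687  (Disney)
  w_1 = 0.153246·5.8796 + -0.010215·31.7961 = 0.5762  (Walmart)
  w_2 = 0.153246·0.1063 + -0.010215·8.1953 = -0.0674  (Unilever)
  w_3 = 0.153246·1.5078 + -0.010215·17.0600 = 0.0568  (Raytheon)
  w_4 = 0.153246·1.7501 + -0.010215·10.0332 = 0.1657  (Nike)
Σw_i=1.0000  μᵀw=0.1870
σ²=wᵀΣw=λ₁·μ_p+λ₂ = 0.153246·0.187 + -0.010215 = 0.018442 ≈ 0.0184


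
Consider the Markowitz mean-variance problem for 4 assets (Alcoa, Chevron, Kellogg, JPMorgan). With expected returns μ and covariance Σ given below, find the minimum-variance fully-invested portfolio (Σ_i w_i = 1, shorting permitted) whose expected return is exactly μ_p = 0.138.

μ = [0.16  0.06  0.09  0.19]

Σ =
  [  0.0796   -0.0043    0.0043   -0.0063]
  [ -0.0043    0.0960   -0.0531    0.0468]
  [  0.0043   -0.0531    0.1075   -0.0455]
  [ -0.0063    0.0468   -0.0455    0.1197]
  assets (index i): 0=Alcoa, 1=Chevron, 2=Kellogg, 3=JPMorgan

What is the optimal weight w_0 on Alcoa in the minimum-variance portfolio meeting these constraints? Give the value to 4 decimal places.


u=Σ⁻¹μ = [2.1136  0.8065  2.0695  2.1698]
v=Σ⁻¹𝟙 = [13.1690  18.2160  22.1523  10.3458]
a=μᵀu=0.985083  b=𝟙ᵀu=7.159399  c=𝟙ᵀv=63.883030  D=ac−b²=11.673066
λ₁=(c·0.138−b)/D = (63.883030·0.138−7.159399)/11.673066 = 0.141904
λ₂=(a−b·0.138)/D = (0.985083−7.159399·0.138)/11.673066 = -0.000250
w* = 0.141904·u + -0.000250·v:
  w_0 = 0.141904·2.1136 + -0.000250·13.1690 = 0.2966  (Alcoa)
  w_1 = 0.141904·0.8065 + -0.000250·18.2160 = 0.1099  (Chevron)
  w_2 = 0.141904·2.0695 + -0.000250·22.1523 = 0.2881  (Kellogg)
  w_3 = 0.141904·2.1698 + -0.000250·10.3458 = 0.3053  (JPMorgan)
Σw_i=1.0000  μᵀw=0.1380
σ²=wᵀΣw=λ₁·μ_p+λ₂ = 0.141904·0.138 + -0.000250 = 0.019333 ≈ 0.0193

0.2966


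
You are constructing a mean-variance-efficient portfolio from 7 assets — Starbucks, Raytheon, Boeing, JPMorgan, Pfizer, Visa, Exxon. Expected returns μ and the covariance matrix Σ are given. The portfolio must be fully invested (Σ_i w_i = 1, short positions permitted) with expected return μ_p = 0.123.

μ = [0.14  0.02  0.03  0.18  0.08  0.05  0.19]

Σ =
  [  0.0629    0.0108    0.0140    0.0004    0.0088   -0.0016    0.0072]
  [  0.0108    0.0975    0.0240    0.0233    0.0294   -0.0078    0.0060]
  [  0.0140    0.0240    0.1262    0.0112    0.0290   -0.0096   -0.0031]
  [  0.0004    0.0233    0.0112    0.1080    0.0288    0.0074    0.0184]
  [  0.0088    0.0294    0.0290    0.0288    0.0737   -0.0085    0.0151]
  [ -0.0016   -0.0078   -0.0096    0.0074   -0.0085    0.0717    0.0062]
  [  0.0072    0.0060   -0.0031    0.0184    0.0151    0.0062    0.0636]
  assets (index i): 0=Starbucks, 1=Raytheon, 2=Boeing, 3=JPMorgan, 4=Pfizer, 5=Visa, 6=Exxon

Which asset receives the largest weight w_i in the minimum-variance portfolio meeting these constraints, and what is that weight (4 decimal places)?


Starbucks (0.2565)

x=Σ⁻¹μ = [2.0152  -0.4806  0.0630  1.3117  0.0535  0.3636  2.3801]
y=Σ⁻¹𝟙 = [12.0896  5.5903  5.2002  3.0078  6.3134  15.0736  10.2422]
a=μᵀx=0.985185  b=𝟙ᵀx=5.706519  c=𝟙ᵀy=57.516959  D=ac−b²=24.100502
λ₁=(c·0.123−b)/D = (57.516959·0.123−5.706519)/24.100502 = 0.056765
λ₂=(a−b·0.123)/D = (0.985185−5.706519·0.123)/24.100502 = 0.011754
w* = 0.056765·x + 0.011754·y:
  w_0 = 0.056765·2.0152 + 0.011754·12.0896 = 0.2565  (Starbucks)
  w_1 = 0.056765·-0.4806 + 0.011754·5.5903 = 0.0384  (Raytheon)
  w_2 = 0.056765·0.0630 + 0.011754·5.2002 = 0.0647  (Boeing)
  w_3 = 0.056765·1.3117 + 0.011754·3.0078 = 0.1098  (JPMorgan)
  w_4 = 0.056765·0.0535 + 0.011754·6.3134 = 0.0772  (Pfizer)
  w_5 = 0.056765·0.3636 + 0.011754·15.0736 = 0.1978  (Visa)
  w_6 = 0.056765·2.3801 + 0.011754·10.2422 = 0.2555  (Exxon)
Σw_i=1.0000  μᵀw=0.1230
σ²=wᵀΣw=λ₁·μ_p+λ₂ = 0.056765·0.123 + 0.011754 = 0.018736 ≈ 0.0187


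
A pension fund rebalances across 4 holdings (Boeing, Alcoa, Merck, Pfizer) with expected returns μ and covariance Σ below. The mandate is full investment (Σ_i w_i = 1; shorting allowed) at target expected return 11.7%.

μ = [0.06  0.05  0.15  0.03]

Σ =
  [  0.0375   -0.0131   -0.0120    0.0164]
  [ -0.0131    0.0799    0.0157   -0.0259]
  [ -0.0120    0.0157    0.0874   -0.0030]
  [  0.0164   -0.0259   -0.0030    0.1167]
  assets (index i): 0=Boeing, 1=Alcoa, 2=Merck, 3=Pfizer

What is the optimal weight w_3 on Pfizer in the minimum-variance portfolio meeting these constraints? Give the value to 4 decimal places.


-0.0808

g=Σ⁻¹μ = [2.4019  0.6796  1.9281  0.1199]
h=Σ⁻¹𝟙 = [33.5920  18.1122  13.0819  8.2043]
a=μᵀg=0.470905  b=𝟙ᵀg=5.129541  c=𝟙ᵀh=72.990371  D=ac−b²=8.059354
λ₁=(c·0.117−b)/D = (72.990371·0.117−5.129541)/8.059354 = 0.423152
λ₂=(a−b·0.117)/D = (0.470905−5.129541·0.117)/8.059354 = -0.016037
w* = 0.423152·g + -0.016037·h:
  w_0 = 0.423152·2.4019 + -0.016037·33.5920 = 0.4777  (Boeing)
  w_1 = 0.423152·0.6796 + -0.016037·18.1122 = -0.0029  (Alcoa)
  w_2 = 0.423152·1.9281 + -0.016037·13.0819 = 0.6061  (Merck)
  w_3 = 0.423152·0.1199 + -0.016037·8.2043 = -0.0808  (Pfizer)
Σw_i=1.0000  μᵀw=0.1170
σ²=wᵀΣw=λ₁·μ_p+λ₂ = 0.423152·0.117 + -0.016037 = 0.033471 ≈ 0.0335


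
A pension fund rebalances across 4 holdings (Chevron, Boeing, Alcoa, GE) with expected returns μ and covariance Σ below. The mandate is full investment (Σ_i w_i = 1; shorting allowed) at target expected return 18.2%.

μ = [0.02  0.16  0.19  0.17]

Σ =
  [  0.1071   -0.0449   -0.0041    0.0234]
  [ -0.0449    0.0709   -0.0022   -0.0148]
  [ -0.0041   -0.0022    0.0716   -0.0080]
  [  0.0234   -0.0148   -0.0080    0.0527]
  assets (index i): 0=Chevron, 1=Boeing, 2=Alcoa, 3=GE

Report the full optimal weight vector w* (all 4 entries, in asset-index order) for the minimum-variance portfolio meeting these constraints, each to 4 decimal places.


-0.0547  0.2733  0.3264  0.4550

x=Σ⁻¹μ = [0.9921  3.9035  3.3204  4.3856]
y=Σ⁻¹𝟙 = [18.0555  30.7882  18.4498  22.4054]
a=μᵀx=2.020822  b=𝟙ᵀx=12.601597  c=𝟙ᵀy=89.698906  D=ac−b²=22.465284
λ₁=(c·0.182−b)/D = (89.698906·0.182−12.601597)/22.465284 = 0.165749
λ₂=(a−b·0.182)/D = (2.020822−12.601597·0.182)/22.465284 = -0.012137
w* = 0.165749·x + -0.012137·y:
  w_0 = 0.165749·0.9921 + -0.012137·18.0555 = -0.0547  (Chevron)
  w_1 = 0.165749·3.9035 + -0.012137·30.7882 = 0.2733  (Boeing)
  w_2 = 0.165749·3.3204 + -0.012137·18.4498 = 0.3264  (Alcoa)
  w_3 = 0.165749·4.3856 + -0.012137·22.4054 = 0.4550  (GE)
Σw_i=1.0000  μᵀw=0.1820
σ²=wᵀΣw=λ₁·μ_p+λ₂ = 0.165749·0.182 + -0.012137 = 0.018029 ≈ 0.0180


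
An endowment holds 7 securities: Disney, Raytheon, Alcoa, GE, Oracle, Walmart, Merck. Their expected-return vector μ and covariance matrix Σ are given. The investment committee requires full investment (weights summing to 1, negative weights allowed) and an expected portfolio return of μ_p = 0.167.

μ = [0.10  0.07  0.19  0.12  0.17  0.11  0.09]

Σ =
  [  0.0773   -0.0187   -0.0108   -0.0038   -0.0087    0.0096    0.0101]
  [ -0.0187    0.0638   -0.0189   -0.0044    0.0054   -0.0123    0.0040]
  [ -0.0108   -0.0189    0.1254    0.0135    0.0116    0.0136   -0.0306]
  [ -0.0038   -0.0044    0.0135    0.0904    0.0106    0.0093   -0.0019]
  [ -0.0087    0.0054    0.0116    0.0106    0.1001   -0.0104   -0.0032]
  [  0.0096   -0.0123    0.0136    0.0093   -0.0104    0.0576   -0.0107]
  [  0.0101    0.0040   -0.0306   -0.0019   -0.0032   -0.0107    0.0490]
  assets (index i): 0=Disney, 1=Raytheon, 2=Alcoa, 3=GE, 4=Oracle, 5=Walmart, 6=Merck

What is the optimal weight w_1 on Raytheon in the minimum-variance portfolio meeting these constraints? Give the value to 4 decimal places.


g=Σ⁻¹μ = [1.7019  2.4553  2.3638  0.7881  1.7167  2.4123  3.4311]
h=Σ⁻¹𝟙 = [16.6101  27.6573  16.9185  7.6337  10.5621  22.9928  31.2988]
a=μᵀg=1.751749  b=𝟙ᵀg=14.869240  c=𝟙ᵀh=133.673340  D=ac−b²=13.067829
λ₁=(c·0.167−b)/D = (133.673340·0.167−14.869240)/13.067829 = 0.570424
λ₂=(a−b·0.167)/D = (1.751749−14.869240·0.167)/13.067829 = -0.055971
w* = 0.570424·g + -0.055971·h:
  w_0 = 0.570424·1.7019 + -0.055971·16.6101 = 0.0412  (Disney)
  w_1 = 0.570424·2.4553 + -0.055971·27.6573 = -0.1475  (Raytheon)
  w_2 = 0.570424·2.3638 + -0.055971·16.9185 = 0.4014  (Alcoa)
  w_3 = 0.570424·0.7881 + -0.055971·7.6337 = 0.0223  (GE)
  w_4 = 0.570424·1.7167 + -0.055971·10.5621 = 0.3881  (Oracle)
  w_5 = 0.570424·2.4123 + -0.055971·22.9928 = 0.0891  (Walmart)
  w_6 = 0.570424·3.4311 + -0.055971·31.2988 = 0.2054  (Merck)
Σw_i=1.0000  μᵀw=0.1670
σ²=wᵀΣw=λ₁·μ_p+λ₂ = 0.570424·0.167 + -0.055971 = 0.039290 ≈ 0.0393

-0.1475


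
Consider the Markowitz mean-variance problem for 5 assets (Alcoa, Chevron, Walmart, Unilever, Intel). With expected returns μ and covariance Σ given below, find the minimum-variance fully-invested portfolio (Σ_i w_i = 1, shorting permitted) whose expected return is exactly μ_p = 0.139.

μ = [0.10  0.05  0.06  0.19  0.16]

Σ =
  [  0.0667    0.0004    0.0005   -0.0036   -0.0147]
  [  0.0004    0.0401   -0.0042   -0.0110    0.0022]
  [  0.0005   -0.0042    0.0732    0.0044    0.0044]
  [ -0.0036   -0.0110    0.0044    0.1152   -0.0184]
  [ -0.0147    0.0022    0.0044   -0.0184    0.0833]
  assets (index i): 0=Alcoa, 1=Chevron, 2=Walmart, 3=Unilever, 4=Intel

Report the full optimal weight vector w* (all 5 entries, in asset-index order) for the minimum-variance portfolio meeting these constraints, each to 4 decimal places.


p=Σ⁻¹μ = [2.2125  1.7691  0.6029  2.3022  2.7412]
q=Σ⁻¹𝟙 = [19.2544  29.1209  13.3150  14.2832  17.0852]
a=μᵀp=1.221877  b=𝟙ᵀp=9.627833  c=𝟙ᵀq=93.058766  D=ac−b²=21.011196
λ₁=(c·0.139−b)/D = (93.058766·0.139−9.627833)/21.011196 = 0.157408
λ₂=(a−b·0.139)/D = (1.221877−9.627833·0.139)/21.011196 = -0.005540
w* = 0.157408·p + -0.005540·q:
  w_0 = 0.157408·2.2125 + -0.005540·19.2544 = 0.2416  (Alcoa)
  w_1 = 0.157408·1.7691 + -0.005540·29.1209 = 0.1172  (Chevron)
  w_2 = 0.157408·0.6029 + -0.005540·13.3150 = 0.0211  (Walmart)
  w_3 = 0.157408·2.3022 + -0.005540·14.2832 = 0.2833  (Unilever)
  w_4 = 0.157408·2.7412 + -0.005540·17.0852 = 0.3368  (Intel)
Σw_i=1.0000  μᵀw=0.1390
σ²=wᵀΣw=λ₁·μ_p+λ₂ = 0.157408·0.139 + -0.005540 = 0.016340 ≈ 0.0163

0.2416  0.1172  0.0211  0.2833  0.3368


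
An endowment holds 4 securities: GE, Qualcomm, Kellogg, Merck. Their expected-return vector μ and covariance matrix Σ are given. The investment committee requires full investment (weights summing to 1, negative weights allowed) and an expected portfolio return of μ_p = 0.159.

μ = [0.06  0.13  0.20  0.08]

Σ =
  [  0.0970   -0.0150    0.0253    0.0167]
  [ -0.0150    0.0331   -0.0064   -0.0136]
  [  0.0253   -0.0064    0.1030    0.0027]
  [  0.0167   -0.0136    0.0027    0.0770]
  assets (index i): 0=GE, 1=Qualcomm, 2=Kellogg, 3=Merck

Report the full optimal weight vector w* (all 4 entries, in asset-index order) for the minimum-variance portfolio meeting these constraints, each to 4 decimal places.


-0.0902  0.5638  0.4084  0.1180

g=Σ⁻¹μ = [0.5939  5.3296  2.0804  1.7785]
h=Σ⁻¹𝟙 = [11.7383  44.6986  9.1306  18.0158]
a=μᵀg=1.286854  b=𝟙ᵀg=9.782505  c=𝟙ᵀh=83.583338  D=ac−b²=11.862116
λ₁=(c·0.159−b)/D = (83.583338·0.159−9.782505)/11.862116 = 0.295668
λ₂=(a−b·0.159)/D = (1.286854−9.782505·0.159)/11.862116 = -0.022641
w* = 0.295668·g + -0.022641·h:
  w_0 = 0.295668·0.5939 + -0.022641·11.7383 = -0.0902  (GE)
  w_1 = 0.295668·5.3296 + -0.022641·44.6986 = 0.5638  (Qualcomm)
  w_2 = 0.295668·2.0804 + -0.022641·9.1306 = 0.4084  (Kellogg)
  w_3 = 0.295668·1.7785 + -0.022641·18.0158 = 0.1180  (Merck)
Σw_i=1.0000  μᵀw=0.1590
σ²=wᵀΣw=λ₁·μ_p+λ₂ = 0.295668·0.159 + -0.022641 = 0.024371 ≈ 0.0244


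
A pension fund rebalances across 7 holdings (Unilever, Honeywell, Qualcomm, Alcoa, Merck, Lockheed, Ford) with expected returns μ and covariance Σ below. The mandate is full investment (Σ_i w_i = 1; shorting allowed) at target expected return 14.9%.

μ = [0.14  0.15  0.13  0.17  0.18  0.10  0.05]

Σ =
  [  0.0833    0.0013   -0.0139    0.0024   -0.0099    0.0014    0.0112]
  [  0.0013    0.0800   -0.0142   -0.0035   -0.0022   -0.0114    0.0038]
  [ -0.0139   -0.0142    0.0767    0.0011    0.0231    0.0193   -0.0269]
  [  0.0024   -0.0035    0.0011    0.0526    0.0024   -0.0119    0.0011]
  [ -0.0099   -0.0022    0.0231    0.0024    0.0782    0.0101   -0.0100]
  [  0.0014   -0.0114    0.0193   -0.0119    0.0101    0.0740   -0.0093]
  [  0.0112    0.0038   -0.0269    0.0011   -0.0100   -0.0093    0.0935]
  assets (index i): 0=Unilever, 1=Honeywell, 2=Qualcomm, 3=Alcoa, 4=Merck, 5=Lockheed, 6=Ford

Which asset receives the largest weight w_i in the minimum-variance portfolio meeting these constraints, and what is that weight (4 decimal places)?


p=Σ⁻¹μ = [1.8992  2.5676  1.8478  3.5489  1.8788  1.6766  1.0605]
q=Σ⁻¹𝟙 = [12.6513  18.0689  17.1105  22.1272  9.1163  15.8775  15.6620]
a=μᵀp=2.053413  b=𝟙ᵀp=14.479301  c=𝟙ᵀq=110.613796  D=ac−b²=17.485693
λ₁=(c·0.149−b)/D = (110.613796·0.149−14.479301)/17.485693 = 0.114502
λ₂=(a−b·0.149)/D = (2.053413−14.479301·0.149)/17.485693 = -0.005948
w* = 0.114502·p + -0.005948·q:
  w_0 = 0.114502·1.8992 + -0.005948·12.6513 = 0.1422  (Unilever)
  w_1 = 0.114502·2.5676 + -0.005948·18.0689 = 0.1865  (Honeywell)
  w_2 = 0.114502·1.8478 + -0.005948·17.1105 = 0.1098  (Qualcomm)
  w_3 = 0.114502·3.5489 + -0.005948·22.1272 = 0.2747  (Alcoa)
  w_4 = 0.114502·1.8788 + -0.005948·9.1163 = 0.1609  (Merck)
  w_5 = 0.114502·1.6766 + -0.005948·15.8775 = 0.0975  (Lockheed)
  w_6 = 0.114502·1.0605 + -0.005948·15.6620 = 0.0283  (Ford)
Σw_i=1.0000  μᵀw=0.1490
σ²=wᵀΣw=λ₁·μ_p+λ₂ = 0.114502·0.149 + -0.005948 = 0.011113 ≈ 0.0111

Alcoa (0.2747)


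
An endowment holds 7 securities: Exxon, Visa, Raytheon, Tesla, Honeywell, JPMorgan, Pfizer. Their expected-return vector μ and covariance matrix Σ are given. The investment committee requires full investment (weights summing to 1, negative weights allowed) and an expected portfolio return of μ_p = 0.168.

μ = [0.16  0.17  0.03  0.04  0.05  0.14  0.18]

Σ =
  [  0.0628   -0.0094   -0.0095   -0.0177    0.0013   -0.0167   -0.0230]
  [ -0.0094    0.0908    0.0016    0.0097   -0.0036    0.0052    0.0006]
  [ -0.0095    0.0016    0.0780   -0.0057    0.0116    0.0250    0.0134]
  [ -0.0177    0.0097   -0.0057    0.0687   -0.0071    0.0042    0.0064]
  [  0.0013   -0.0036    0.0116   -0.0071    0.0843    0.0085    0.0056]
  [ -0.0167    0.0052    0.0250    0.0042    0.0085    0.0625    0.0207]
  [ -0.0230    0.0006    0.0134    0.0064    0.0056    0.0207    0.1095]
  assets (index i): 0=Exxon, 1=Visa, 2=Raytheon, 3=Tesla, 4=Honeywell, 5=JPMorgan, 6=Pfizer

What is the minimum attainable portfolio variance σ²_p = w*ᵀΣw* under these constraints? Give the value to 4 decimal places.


g=Σ⁻¹μ = [4.5722  2.0810  -0.2511  1.1319  0.3443  2.5869  2.0507]
h=Σ⁻¹𝟙 = [32.3587  11.4652  10.5690  21.4357  10.1861  13.2280  10.2986]
a=μᵀg=1.871577  b=𝟙ᵀg=12.515943  c=𝟙ᵀh=109.541337  D=ac−b²=48.366253
λ₁=(c·0.168−b)/D = (109.541337·0.168−12.515943)/48.366253 = 0.121717
λ₂=(a−b·0.168)/D = (1.871577−12.515943·0.168)/48.366253 = -0.004778
w* = 0.121717·g + -0.004778·h:
  w_0 = 0.121717·4.5722 + -0.004778·32.3587 = 0.4019  (Exxon)
  w_1 = 0.121717·2.0810 + -0.004778·11.4652 = 0.1985  (Visa)
  w_2 = 0.121717·-0.2511 + -0.004778·10.5690 = -0.0811  (Raytheon)
  w_3 = 0.121717·1.1319 + -0.004778·21.4357 = 0.0354  (Tesla)
  w_4 = 0.121717·0.3443 + -0.004778·10.1861 = -0.0068  (Honeywell)
  w_5 = 0.121717·2.5869 + -0.004778·13.2280 = 0.2517  (JPMorgan)
  w_6 = 0.121717·2.0507 + -0.004778·10.2986 = 0.2004  (Pfizer)
Σw_i=1.0000  μᵀw=0.1680
σ²=wᵀΣw=λ₁·μ_p+λ₂ = 0.121717·0.168 + -0.004778 = 0.015670 ≈ 0.0157

0.0157


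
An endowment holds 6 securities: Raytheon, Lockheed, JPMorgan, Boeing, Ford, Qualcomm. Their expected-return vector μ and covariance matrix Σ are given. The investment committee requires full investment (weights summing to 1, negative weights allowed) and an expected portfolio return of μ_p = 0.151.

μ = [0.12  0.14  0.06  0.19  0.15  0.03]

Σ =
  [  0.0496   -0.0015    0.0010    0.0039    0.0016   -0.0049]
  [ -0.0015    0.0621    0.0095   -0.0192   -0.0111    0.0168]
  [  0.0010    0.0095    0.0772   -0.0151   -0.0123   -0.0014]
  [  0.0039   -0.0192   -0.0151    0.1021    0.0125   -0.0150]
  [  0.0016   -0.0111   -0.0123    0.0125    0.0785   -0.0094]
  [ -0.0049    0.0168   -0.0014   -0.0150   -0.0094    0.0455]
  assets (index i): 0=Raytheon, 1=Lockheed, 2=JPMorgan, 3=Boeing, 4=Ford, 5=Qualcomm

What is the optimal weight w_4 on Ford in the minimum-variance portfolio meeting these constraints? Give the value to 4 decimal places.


0.2052

p=Σ⁻¹μ = [2.3329  2.9641  1.2262  2.4005  2.2246  1.1048]
q=Σ⁻¹𝟙 = [21.2068  14.4636  17.4547  16.2840  17.9097  28.5269]
a=μᵀp=1.591435  b=𝟙ᵀp=12.253218  c=𝟙ᵀq=115.845655  D=ac−b²=34.219456
λ₁=(c·0.151−b)/D = (115.845655·0.151−12.253218)/34.219456 = 0.153114
λ₂=(a−b·0.151)/D = (1.591435−12.253218·0.151)/34.219456 = -0.007563
w* = 0.153114·p + -0.007563·q:
  w_0 = 0.153114·2.3329 + -0.007563·21.2068 = 0.1968  (Raytheon)
  w_1 = 0.153114·2.9641 + -0.007563·14.4636 = 0.3445  (Lockheed)
  w_2 = 0.153114·1.2262 + -0.007563·17.4547 = 0.0557  (JPMorgan)
  w_3 = 0.153114·2.4005 + -0.007563·16.2840 = 0.2444  (Boeing)
  w_4 = 0.153114·2.2246 + -0.007563·17.9097 = 0.2052  (Ford)
  w_5 = 0.153114·1.1048 + -0.007563·28.5269 = -0.0466  (Qualcomm)
Σw_i=1.0000  μᵀw=0.1510
σ²=wᵀΣw=λ₁·μ_p+λ₂ = 0.153114·0.151 + -0.007563 = 0.015557 ≈ 0.0156


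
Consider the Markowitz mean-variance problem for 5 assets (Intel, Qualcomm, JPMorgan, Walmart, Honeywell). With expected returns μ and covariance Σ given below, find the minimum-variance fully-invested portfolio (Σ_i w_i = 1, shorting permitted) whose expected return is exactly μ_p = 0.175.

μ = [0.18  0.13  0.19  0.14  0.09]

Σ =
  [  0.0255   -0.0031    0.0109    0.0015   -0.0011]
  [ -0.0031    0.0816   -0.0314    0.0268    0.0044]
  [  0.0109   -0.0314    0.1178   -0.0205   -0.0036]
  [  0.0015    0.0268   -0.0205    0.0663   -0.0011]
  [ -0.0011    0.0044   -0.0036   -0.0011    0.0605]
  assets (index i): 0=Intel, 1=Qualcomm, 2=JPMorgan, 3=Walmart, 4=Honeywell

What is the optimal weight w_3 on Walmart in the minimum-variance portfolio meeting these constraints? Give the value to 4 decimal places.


0.1108

u=Σ⁻¹μ = [6.4454  1.8794  1.8826  1.8150  1.6131]
v=Σ⁻¹𝟙 = [35.9056  12.8327  11.3527  12.8783  17.1582]
a=μᵀu=2.161462  b=𝟙ᵀu=13.635472  c=𝟙ᵀv=90.127471  D=ac−b²=8.881008
λ₁=(c·0.175−b)/D = (90.127471·0.175−13.635472)/8.881008 = 0.240607
λ₂=(a−b·0.175)/D = (2.161462−13.635472·0.175)/8.881008 = -0.025306
w* = 0.240607·u + -0.025306·v:
  w_0 = 0.240607·6.4454 + -0.025306·35.9056 = 0.6422  (Intel)
  w_1 = 0.240607·1.8794 + -0.025306·12.8327 = 0.1274  (Qualcomm)
  w_2 = 0.240607·1.8826 + -0.025306·11.3527 = 0.1657  (JPMorgan)
  w_3 = 0.240607·1.8150 + -0.025306·12.8783 = 0.1108  (Walmart)
  w_4 = 0.240607·1.6131 + -0.025306·17.1582 = -0.0461  (Honeywell)
Σw_i=1.0000  μᵀw=0.1750
σ²=wᵀΣw=λ₁·μ_p+λ₂ = 0.240607·0.175 + -0.025306 = 0.016800 ≈ 0.0168


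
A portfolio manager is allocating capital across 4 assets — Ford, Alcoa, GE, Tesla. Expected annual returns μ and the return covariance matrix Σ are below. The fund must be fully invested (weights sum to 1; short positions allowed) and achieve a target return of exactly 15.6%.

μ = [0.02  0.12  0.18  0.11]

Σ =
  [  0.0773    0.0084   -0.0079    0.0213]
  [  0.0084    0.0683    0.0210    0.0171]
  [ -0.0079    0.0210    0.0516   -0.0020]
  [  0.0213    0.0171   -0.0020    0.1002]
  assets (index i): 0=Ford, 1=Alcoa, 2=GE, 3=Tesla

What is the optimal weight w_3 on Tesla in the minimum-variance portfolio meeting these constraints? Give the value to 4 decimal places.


p=Σ⁻¹μ = [0.2754  0.4182  3.4005  1.0358]
q=Σ⁻¹𝟙 = [12.4469  5.4705  19.3221  6.7862]
a=μᵀp=0.781714  b=𝟙ᵀp=5.129869  c=𝟙ᵀq=44.025783  D=ac−b²=8.100032
λ₁=(c·0.156−b)/D = (44.025783·0.156−5.129869)/8.100032 = 0.214586
λ₂=(a−b·0.156)/D = (0.781714−5.129869·0.156)/8.100032 = -0.002290
w* = 0.214586·p + -0.002290·q:
  w_0 = 0.214586·0.2754 + -0.002290·12.4469 = 0.0306  (Ford)
  w_1 = 0.214586·0.4182 + -0.002290·5.4705 = 0.0772  (Alcoa)
  w_2 = 0.214586·3.4005 + -0.002290·19.3221 = 0.6855  (GE)
  w_3 = 0.214586·1.0358 + -0.002290·6.7862 = 0.2067  (Tesla)
Σw_i=1.0000  μᵀw=0.1560
σ²=wᵀΣw=λ₁·μ_p+λ₂ = 0.214586·0.156 + -0.002290 = 0.031186 ≈ 0.0312

0.2067


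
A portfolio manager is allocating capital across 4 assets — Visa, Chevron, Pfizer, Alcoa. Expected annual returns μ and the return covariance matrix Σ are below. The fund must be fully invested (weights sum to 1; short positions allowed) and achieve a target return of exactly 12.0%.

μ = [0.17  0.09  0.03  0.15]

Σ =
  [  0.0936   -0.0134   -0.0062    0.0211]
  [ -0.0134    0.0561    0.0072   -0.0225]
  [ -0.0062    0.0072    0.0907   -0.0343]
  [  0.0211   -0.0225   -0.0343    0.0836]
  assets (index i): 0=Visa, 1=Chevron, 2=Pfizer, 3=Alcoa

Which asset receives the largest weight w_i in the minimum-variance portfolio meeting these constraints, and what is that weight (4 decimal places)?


g=Σ⁻¹μ = [1.7184  2.9196  1.2170  2.6456]
h=Σ⁻¹𝟙 = [10.3706  27.7237  18.8070  24.5221]
a=μᵀg=0.988254  b=𝟙ᵀg=8.500654  c=𝟙ᵀh=81.423365  D=ac−b²=8.205843
λ₁=(c·0.120−b)/D = (81.423365·0.120−8.500654)/8.205843 = 0.154786
λ₂=(a−b·0.120)/D = (0.988254−8.500654·0.120)/8.205843 = -0.003878
w* = 0.154786·g + -0.003878·h:
  w_0 = 0.154786·1.7184 + -0.003878·10.3706 = 0.2258  (Visa)
  w_1 = 0.154786·2.9196 + -0.003878·27.7237 = 0.3444  (Chevron)
  w_2 = 0.154786·1.2170 + -0.003878·18.8070 = 0.1154  (Pfizer)
  w_3 = 0.154786·2.6456 + -0.003878·24.5221 = 0.3144  (Alcoa)
Σw_i=1.0000  μᵀw=0.1200
σ²=wᵀΣw=λ₁·μ_p+λ₂ = 0.154786·0.120 + -0.003878 = 0.014696 ≈ 0.0147

Chevron (0.3444)


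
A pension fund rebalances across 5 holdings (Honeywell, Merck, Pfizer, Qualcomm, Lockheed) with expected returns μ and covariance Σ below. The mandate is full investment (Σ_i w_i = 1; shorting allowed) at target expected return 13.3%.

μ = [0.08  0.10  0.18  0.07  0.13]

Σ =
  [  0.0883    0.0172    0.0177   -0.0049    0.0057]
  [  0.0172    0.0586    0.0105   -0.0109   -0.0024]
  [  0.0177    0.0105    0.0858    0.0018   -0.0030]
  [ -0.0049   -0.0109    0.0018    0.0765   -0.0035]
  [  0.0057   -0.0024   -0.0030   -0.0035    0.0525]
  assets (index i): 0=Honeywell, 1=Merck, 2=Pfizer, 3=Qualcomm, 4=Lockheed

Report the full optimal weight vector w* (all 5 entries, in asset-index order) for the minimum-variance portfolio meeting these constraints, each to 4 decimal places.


p=Σ⁻¹μ = [0.0814  1.6765  1.9457  1.2386  2.7377]
q=Σ⁻¹𝟙 = [5.6996  17.8015  8.6790  16.7233  20.8534]
a=μᵀp=0.966992  b=𝟙ᵀp=7.679915  c=𝟙ᵀq=69.756810  D=ac−b²=8.473186
λ₁=(c·0.133−b)/D = (69.756810·0.133−7.679915)/8.473186 = 0.188564
λ₂=(a−b·0.133)/D = (0.966992−7.679915·0.133)/8.473186 = -0.006425
w* = 0.188564·p + -0.006425·q:
  w_0 = 0.188564·0.0814 + -0.006425·5.6996 = -0.0213  (Honeywell)
  w_1 = 0.188564·1.6765 + -0.006425·17.8015 = 0.2018  (Merck)
  w_2 = 0.188564·1.9457 + -0.006425·8.6790 = 0.3111  (Pfizer)
  w_3 = 0.188564·1.2386 + -0.006425·16.7233 = 0.1261  (Qualcomm)
  w_4 = 0.188564·2.7377 + -0.006425·20.8534 = 0.3823  (Lockheed)
Σw_i=1.0000  μᵀw=0.1330
σ²=wᵀΣw=λ₁·μ_p+λ₂ = 0.188564·0.133 + -0.006425 = 0.018654 ≈ 0.0187

-0.0213  0.2018  0.3111  0.1261  0.3823
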